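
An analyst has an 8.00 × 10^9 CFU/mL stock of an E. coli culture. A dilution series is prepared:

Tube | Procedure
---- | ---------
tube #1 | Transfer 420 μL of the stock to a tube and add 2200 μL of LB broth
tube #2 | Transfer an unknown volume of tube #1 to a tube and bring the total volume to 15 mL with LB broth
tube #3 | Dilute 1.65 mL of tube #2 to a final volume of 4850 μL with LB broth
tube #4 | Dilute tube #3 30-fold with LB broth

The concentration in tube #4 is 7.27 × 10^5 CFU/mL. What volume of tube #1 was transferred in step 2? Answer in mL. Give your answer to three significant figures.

Step 1: 420 μL + 2200 μL = 2620 μL total → factor 2620/420 = 6.2381
Step 2: v brought to 15 mL → factor = 15 mL/v
Step 3: 1.65 mL brought to 4850 μL → factor 4.85/1.65 = 2.9394
Step 4: 30-fold → factor 30
Product of known-step factors = 550.09
Overall factor = 8.00 × 10^9 CFU/mL / (7.27 × 10^5 CFU/mL) = 11004
Step-2 factor = 11004 / 550.09 = 20.004
v = 15 mL / 20.004 = 0.750 mL

0.750 mL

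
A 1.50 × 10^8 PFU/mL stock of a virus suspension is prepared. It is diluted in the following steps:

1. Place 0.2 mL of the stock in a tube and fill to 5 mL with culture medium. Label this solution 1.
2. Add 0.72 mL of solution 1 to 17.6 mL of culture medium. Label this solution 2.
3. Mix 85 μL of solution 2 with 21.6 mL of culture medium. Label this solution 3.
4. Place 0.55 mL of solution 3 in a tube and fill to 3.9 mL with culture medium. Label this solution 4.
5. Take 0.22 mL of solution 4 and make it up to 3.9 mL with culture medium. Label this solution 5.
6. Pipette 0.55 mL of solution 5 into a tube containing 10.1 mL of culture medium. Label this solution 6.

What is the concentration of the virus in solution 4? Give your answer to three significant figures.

Step 1: 0.2 mL brought to 5 mL → factor 5/0.2 = 25
Step 2: 0.72 mL + 17.6 mL = 18.32 mL total → factor 18.32/0.72 = 25.444
Step 3: 85 μL + 21.6 mL = 21685 μL total → factor 21685/85 = 255.12
Step 4: 0.55 mL brought to 3.9 mL → factor 3.9/0.55 = 7.0909
Dilution factor through solution 4 = 25 × 25.444 × 255.12 × 7.0909 = 1.1507 × 10^6
[solution 4] = 1.50 × 10^8 PFU/mL / 1.1507 × 10^6 = 130 PFU/mL

130 PFU/mL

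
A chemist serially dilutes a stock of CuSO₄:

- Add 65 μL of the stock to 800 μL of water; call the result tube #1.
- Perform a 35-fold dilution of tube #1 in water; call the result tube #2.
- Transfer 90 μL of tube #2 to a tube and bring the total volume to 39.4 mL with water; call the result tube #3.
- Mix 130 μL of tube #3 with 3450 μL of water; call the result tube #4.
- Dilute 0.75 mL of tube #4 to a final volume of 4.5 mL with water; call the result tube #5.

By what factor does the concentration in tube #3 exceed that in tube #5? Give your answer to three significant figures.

165

Step 1: 65 μL + 800 μL = 865 μL total → factor 865/65 = 13.308
Step 2: 35-fold → factor 35
Step 3: 90 μL brought to 39.4 mL → factor 39400/90 = 437.78
Step 4: 130 μL + 3450 μL = 3580 μL total → factor 3580/130 = 27.538
Step 5: 0.75 mL brought to 4.5 mL → factor 4.5/0.75 = 6
Dilution factor to tube #3 = 2.039 × 10^5; to tube #5 = 3.3691 × 10^7
[tube #3]/[tube #5] = (factor to tube #5)/(factor to tube #3) = 3.3691 × 10^7/2.039 × 10^5 = 165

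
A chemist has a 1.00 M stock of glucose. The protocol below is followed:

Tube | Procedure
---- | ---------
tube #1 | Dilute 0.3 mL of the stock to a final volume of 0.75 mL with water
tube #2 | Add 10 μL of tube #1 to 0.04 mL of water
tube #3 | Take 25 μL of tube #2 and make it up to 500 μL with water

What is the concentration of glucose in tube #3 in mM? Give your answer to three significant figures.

Step 1: 0.3 mL brought to 0.75 mL → factor 0.75/0.3 = 2.5
Step 2: 10 μL + 0.04 mL = 50 μL total → factor 50/10 = 5
Step 3: 25 μL brought to 500 μL → factor 500/25 = 20
Overall dilution factor = 2.5 × 5 × 20 = 250
Final = 1.00 M / 250 = 0.004000 M = 4.00 mM

4.00 mM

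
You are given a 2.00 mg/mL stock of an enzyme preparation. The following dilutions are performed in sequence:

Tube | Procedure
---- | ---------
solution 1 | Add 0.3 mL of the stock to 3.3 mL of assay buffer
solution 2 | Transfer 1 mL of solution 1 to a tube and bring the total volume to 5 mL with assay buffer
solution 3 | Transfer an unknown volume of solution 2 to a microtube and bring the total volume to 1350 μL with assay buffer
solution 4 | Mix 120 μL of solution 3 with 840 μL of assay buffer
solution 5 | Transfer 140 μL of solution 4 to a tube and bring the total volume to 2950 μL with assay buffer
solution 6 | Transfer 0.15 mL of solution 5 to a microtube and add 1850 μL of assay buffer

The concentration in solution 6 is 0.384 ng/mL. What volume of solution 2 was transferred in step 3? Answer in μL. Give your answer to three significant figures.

Step 1: 0.3 mL + 3.3 mL = 3.6 mL total → factor 3.6/0.3 = 12
Step 2: 1 mL brought to 5 mL → factor 5/1 = 5
Step 3: v brought to 1350 μL → factor = 1350 μL/v
Step 4: 120 μL + 840 μL = 960 μL total → factor 960/120 = 8
Step 5: 140 μL brought to 2950 μL → factor 2950/140 = 21.071
Step 6: 0.15 mL + 1850 μL = 2 mL total → factor 2/0.15 = 13.333
Product of known-step factors = 1.3486 × 10^5
Overall factor = 2.00 mg/mL / (0.384 ng/mL) = 5.2083 × 10^6
Step-3 factor = 5.2083 × 10^6 / 1.3486 × 10^5 = 38.621
v = 1350 μL / 38.621 = 35.0 μL

35.0 μL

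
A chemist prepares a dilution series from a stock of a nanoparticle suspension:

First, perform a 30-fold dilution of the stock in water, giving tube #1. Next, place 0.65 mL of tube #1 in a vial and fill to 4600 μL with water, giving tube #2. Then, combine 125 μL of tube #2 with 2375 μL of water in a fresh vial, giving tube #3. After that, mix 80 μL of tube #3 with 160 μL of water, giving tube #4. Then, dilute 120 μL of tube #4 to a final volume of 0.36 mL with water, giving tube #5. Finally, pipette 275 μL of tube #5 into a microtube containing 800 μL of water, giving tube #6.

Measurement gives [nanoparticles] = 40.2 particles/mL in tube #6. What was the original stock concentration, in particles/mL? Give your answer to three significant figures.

6.01 × 10^6 particles/mL

Step 1: 30-fold → factor 30
Step 2: 0.65 mL brought to 4600 μL → factor 4.6/0.65 = 7.0769
Step 3: 125 μL + 2375 μL = 2500 μL total → factor 2500/125 = 20
Step 4: 80 μL + 160 μL = 240 μL total → factor 240/80 = 3
Step 5: 120 μL brought to 0.36 mL → factor 360/120 = 3
Step 6: 275 μL + 800 μL = 1075 μL total → factor 1075/275 = 3.9091
Overall dilution factor = 30 × 7.0769 × 20 × 3 × 3 × 3.9091 = 1.4939 × 10^5
Stock = 40.2 particles/mL × 1.4939 × 10^5 = 6.01 × 10^6 particles/mL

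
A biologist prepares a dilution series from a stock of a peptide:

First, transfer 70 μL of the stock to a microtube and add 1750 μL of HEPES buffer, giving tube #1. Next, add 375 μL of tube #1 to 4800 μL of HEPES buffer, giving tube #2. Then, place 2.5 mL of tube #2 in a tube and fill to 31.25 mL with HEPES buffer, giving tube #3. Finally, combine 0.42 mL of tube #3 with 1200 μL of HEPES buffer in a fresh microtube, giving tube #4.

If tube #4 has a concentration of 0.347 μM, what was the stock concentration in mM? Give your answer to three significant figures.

6.00 mM

Step 1: 70 μL + 1750 μL = 1820 μL total → factor 1820/70 = 26
Step 2: 375 μL + 4800 μL = 5175 μL total → factor 5175/375 = 13.8
Step 3: 2.5 mL brought to 31.25 mL → factor 31.25/2.5 = 12.5
Step 4: 0.42 mL + 1200 μL = 1.62 mL total → factor 1.62/0.42 = 3.8571
Overall dilution factor = 26 × 13.8 × 12.5 × 3.8571 = 17299
Stock = 0.347 μM × 17299 = 6003 μM = 6.00 mM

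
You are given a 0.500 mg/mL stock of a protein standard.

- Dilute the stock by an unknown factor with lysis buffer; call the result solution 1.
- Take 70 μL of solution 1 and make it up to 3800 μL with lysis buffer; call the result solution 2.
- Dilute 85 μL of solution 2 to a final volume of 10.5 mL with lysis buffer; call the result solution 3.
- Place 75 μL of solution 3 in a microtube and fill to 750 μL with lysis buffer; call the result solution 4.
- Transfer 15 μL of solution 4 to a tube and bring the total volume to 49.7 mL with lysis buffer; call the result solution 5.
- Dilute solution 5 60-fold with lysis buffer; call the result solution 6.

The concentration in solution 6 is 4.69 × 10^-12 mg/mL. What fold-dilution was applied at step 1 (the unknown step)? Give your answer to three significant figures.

Step 1: unknown factor x
Step 2: 70 μL brought to 3800 μL → factor 3800/70 = 54.286
Step 3: 85 μL brought to 10.5 mL → factor 10500/85 = 123.53
Step 4: 75 μL brought to 750 μL → factor 750/75 = 10
Step 5: 15 μL brought to 49.7 mL → factor 49700/15 = 3313.3
Step 6: 60-fold → factor 60
Product of known-step factors = 1.3331 × 10^10
Overall factor = 0.500 mg/mL / (4.69 × 10^-12 mg/mL) = 1.0661 × 10^11
x = 1.0661 × 10^11 / 1.3331 × 10^10 = 8.00

8.00-fold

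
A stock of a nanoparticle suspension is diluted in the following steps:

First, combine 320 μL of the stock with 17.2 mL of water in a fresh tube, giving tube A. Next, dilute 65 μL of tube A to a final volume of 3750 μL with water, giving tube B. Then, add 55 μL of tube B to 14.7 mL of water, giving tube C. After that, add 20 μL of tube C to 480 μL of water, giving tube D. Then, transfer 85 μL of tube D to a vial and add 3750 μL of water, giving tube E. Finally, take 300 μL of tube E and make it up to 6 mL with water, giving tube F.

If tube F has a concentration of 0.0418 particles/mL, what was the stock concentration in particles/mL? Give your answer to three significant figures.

7.99 × 10^8 particles/mL

Step 1: 320 μL + 17.2 mL = 17520 μL total → factor 17520/320 = 54.75
Step 2: 65 μL brought to 3750 μL → factor 3750/65 = 57.692
Step 3: 55 μL + 14.7 mL = 14755 μL total → factor 14755/55 = 268.27
Step 4: 20 μL + 480 μL = 500 μL total → factor 500/20 = 25
Step 5: 85 μL + 3750 μL = 3835 μL total → factor 3835/85 = 45.118
Step 6: 300 μL brought to 6 mL → factor 6000/300 = 20
Overall dilution factor = 54.75 × 57.692 × 268.27 × 25 × 45.118 × 20 = 1.9116 × 10^10
Stock = 0.0418 particles/mL × 1.9116 × 10^10 = 7.99 × 10^8 particles/mL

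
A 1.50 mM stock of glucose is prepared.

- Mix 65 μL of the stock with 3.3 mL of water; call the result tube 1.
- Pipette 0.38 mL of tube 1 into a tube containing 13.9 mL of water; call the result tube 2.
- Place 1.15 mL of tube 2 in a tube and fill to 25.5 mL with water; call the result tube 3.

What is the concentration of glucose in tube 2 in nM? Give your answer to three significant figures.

Step 1: 65 μL + 3.3 mL = 3365 μL total → factor 3365/65 = 51.769
Step 2: 0.38 mL + 13.9 mL = 14.28 mL total → factor 14.28/0.38 = 37.579
Dilution factor through tube 2 = 51.769 × 37.579 = 1945.4
[tube 2] = 1.50 mM / 1945.4 = 0.0007710 mM = 771 nM

771 nM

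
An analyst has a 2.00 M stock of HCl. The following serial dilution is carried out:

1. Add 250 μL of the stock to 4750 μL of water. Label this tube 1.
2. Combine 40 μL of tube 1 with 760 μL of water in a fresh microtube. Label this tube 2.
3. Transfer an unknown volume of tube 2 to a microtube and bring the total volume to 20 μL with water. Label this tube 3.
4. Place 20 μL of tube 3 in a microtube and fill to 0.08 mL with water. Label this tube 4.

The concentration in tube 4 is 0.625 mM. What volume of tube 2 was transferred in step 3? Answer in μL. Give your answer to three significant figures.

Step 1: 250 μL + 4750 μL = 5000 μL total → factor 5000/250 = 20
Step 2: 40 μL + 760 μL = 800 μL total → factor 800/40 = 20
Step 3: v brought to 20 μL → factor = 20 μL/v
Step 4: 20 μL brought to 0.08 mL → factor 80/20 = 4
Product of known-step factors = 1600
Overall factor = 2.00 M / (0.625 mM) = 3200
Step-3 factor = 3200 / 1600 = 2
v = 20 μL / 2 = 10.0 μL

10.0 μL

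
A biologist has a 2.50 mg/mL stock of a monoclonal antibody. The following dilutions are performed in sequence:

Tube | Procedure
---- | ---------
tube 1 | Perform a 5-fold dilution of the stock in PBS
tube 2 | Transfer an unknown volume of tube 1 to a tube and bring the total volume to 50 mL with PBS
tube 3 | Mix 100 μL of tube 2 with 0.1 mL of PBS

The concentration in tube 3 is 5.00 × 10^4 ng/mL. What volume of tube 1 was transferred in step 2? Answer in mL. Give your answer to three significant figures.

10.0 mL

Step 1: 5-fold → factor 5
Step 2: v brought to 50 mL → factor = 50 mL/v
Step 3: 100 μL + 0.1 mL = 200 μL total → factor 200/100 = 2
Product of known-step factors = 10
Overall factor = 2.50 mg/mL / (5.00 × 10^4 ng/mL) = 50
Step-2 factor = 50 / 10 = 5
v = 50 mL / 5 = 10.0 mL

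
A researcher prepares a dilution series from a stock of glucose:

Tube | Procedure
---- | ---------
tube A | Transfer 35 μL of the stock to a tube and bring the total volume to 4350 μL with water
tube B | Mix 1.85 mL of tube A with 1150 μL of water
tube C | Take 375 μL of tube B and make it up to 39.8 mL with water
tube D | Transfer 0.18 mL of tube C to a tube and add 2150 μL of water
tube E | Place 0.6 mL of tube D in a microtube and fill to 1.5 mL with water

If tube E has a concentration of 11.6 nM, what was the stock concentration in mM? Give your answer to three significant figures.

Step 1: 35 μL brought to 4350 μL → factor 4350/35 = 124.29
Step 2: 1.85 mL + 1150 μL = 3 mL total → factor 3/1.85 = 1.6216
Step 3: 375 μL brought to 39.8 mL → factor 39800/375 = 106.13
Step 4: 0.18 mL + 2150 μL = 2.33 mL total → factor 2.33/0.18 = 12.944
Step 5: 0.6 mL brought to 1.5 mL → factor 1.5/0.6 = 2.5
Overall dilution factor = 124.29 × 1.6216 × 106.13 × 12.944 × 2.5 = 6.9222 × 10^5
Stock = 11.6 nM × 6.9222 × 10^5 = 8.030 × 10^6 nM = 8.03 mM

8.03 mM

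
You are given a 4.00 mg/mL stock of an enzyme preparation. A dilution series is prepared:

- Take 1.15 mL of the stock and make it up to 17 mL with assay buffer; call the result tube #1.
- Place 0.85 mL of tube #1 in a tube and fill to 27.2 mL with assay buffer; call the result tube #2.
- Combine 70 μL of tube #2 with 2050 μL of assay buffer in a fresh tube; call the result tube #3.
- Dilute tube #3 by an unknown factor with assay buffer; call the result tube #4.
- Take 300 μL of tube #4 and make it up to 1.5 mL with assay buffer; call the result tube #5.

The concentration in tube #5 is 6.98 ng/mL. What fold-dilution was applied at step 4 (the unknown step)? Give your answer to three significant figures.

Step 1: 1.15 mL brought to 17 mL → factor 17/1.15 = 14.783
Step 2: 0.85 mL brought to 27.2 mL → factor 27.2/0.85 = 32
Step 3: 70 μL + 2050 μL = 2120 μL total → factor 2120/70 = 30.286
Step 4: unknown factor x
Step 5: 300 μL brought to 1.5 mL → factor 1500/300 = 5
Product of known-step factors = 71632
Overall factor = 4.00 mg/mL / (6.98 ng/mL) = 5.7307 × 10^5
x = 5.7307 × 10^5 / 71632 = 8.00

8.00-fold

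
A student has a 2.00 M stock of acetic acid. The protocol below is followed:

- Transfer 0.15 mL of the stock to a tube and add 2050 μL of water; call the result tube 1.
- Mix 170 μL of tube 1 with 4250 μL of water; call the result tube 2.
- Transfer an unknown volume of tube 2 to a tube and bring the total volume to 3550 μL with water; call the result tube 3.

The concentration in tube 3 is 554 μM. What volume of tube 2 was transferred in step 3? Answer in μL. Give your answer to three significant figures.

375 μL

Step 1: 0.15 mL + 2050 μL = 2.2 mL total → factor 2.2/0.15 = 14.667
Step 2: 170 μL + 4250 μL = 4420 μL total → factor 4420/170 = 26
Step 3: v brought to 3550 μL → factor = 3550 μL/v
Product of known-step factors = 381.33
Overall factor = 2.00 M / (554 μM) = 3610.1
Step-3 factor = 3610.1 / 381.33 = 9.4671
v = 3550 μL / 9.4671 = 375 μL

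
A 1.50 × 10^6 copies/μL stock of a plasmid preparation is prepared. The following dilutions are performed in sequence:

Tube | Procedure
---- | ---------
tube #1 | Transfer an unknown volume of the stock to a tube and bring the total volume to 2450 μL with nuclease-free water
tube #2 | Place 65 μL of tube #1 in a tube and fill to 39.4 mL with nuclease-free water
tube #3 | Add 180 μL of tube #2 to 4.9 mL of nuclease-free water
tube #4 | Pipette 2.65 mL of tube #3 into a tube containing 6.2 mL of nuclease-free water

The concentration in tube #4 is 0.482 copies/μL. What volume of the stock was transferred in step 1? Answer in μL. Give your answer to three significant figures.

45.0 μL

Step 1: v brought to 2450 μL → factor = 2450 μL/v
Step 2: 65 μL brought to 39.4 mL → factor 39400/65 = 606.15
Step 3: 180 μL + 4.9 mL = 5080 μL total → factor 5080/180 = 28.222
Step 4: 2.65 mL + 6.2 mL = 8.85 mL total → factor 8.85/2.65 = 3.3396
Product of known-step factors = 57131
Overall factor = 1.50 × 10^6 copies/μL / (0.482 copies/μL) = 3.112 × 10^6
Step-1 factor = 3.112 × 10^6 / 57131 = 54.472
v = 2450 μL / 54.472 = 45.0 μL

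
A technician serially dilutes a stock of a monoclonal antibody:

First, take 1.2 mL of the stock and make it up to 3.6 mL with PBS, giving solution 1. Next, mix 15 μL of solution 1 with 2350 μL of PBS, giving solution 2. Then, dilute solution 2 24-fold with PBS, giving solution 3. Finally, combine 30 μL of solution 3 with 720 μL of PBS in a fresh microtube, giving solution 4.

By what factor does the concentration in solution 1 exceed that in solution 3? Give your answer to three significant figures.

3.78 × 10^3

Step 1: 1.2 mL brought to 3.6 mL → factor 3.6/1.2 = 3
Step 2: 15 μL + 2350 μL = 2365 μL total → factor 2365/15 = 157.67
Step 3: 24-fold → factor 24
Dilution factor to solution 1 = 3; to solution 3 = 11352
[solution 1]/[solution 3] = (factor to solution 3)/(factor to solution 1) = 11352/3 = 3.78 × 10^3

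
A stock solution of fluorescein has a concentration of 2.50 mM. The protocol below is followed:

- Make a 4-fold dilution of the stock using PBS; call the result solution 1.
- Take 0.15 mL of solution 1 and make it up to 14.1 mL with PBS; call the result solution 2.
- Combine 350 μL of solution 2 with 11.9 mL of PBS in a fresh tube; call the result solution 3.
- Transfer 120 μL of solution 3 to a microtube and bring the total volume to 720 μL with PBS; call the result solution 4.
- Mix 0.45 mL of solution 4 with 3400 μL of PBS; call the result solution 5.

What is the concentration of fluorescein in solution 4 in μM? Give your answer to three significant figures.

Step 1: 4-fold → factor 4
Step 2: 0.15 mL brought to 14.1 mL → factor 14.1/0.15 = 94
Step 3: 350 μL + 11.9 mL = 12250 μL total → factor 12250/350 = 35
Step 4: 120 μL brought to 720 μL → factor 720/120 = 6
Dilution factor through solution 4 = 4 × 94 × 35 × 6 = 78960
[solution 4] = 2.50 mM / 78960 = 3.166 × 10^-5 mM = 0.0317 μM

0.0317 μM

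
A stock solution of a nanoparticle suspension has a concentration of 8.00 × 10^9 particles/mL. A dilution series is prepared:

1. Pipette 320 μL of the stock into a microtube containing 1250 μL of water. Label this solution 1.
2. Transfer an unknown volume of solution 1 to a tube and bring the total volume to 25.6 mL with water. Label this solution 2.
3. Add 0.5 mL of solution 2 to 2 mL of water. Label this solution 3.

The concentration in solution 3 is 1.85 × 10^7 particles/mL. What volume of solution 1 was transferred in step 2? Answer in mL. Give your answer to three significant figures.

1.45 mL

Step 1: 320 μL + 1250 μL = 1570 μL total → factor 1570/320 = 4.9062
Step 2: v brought to 25.6 mL → factor = 25.6 mL/v
Step 3: 0.5 mL + 2 mL = 2.5 mL total → factor 2.5/0.5 = 5
Product of known-step factors = 24.531
Overall factor = 8.00 × 10^9 particles/mL / (1.85 × 10^7 particles/mL) = 432.43
Step-2 factor = 432.43 / 24.531 = 17.628
v = 25.6 mL / 17.628 = 1.45 mL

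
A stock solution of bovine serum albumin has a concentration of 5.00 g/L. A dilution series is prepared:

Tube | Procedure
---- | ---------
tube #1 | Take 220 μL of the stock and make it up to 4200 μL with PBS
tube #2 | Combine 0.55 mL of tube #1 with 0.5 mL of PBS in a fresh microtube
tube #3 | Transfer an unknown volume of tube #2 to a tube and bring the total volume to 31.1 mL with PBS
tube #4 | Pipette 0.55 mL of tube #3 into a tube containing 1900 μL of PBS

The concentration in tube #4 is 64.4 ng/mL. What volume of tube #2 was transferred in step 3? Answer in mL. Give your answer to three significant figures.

0.0650 mL

Step 1: 220 μL brought to 4200 μL → factor 4200/220 = 19.091
Step 2: 0.55 mL + 0.5 mL = 1.05 mL total → factor 1.05/0.55 = 1.9091
Step 3: v brought to 31.1 mL → factor = 31.1 mL/v
Step 4: 0.55 mL + 1900 μL = 2.45 mL total → factor 2.45/0.55 = 4.4545
Product of known-step factors = 162.35
Overall factor = 5.00 g/L / (64.4 ng/mL) = 77640
Step-3 factor = 77640 / 162.35 = 478.22
v = 31.1 mL / 478.22 = 0.0650 mL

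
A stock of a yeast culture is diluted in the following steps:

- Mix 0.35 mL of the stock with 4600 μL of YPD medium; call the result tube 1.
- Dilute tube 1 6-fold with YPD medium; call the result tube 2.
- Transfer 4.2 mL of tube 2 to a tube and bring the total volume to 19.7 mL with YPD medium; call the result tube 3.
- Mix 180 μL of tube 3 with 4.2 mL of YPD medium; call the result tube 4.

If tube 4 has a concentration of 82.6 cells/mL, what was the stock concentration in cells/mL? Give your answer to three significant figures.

Step 1: 0.35 mL + 4600 μL = 4.95 mL total → factor 4.95/0.35 = 14.143
Step 2: 6-fold → factor 6
Step 3: 4.2 mL brought to 19.7 mL → factor 19.7/4.2 = 4.6905
Step 4: 180 μL + 4.2 mL = 4380 μL total → factor 4380/180 = 24.333
Overall dilution factor = 14.143 × 6 × 4.6905 × 24.333 = 9685.2
Stock = 82.6 cells/mL × 9685.2 = 8.00 × 10^5 cells/mL

8.00 × 10^5 cells/mL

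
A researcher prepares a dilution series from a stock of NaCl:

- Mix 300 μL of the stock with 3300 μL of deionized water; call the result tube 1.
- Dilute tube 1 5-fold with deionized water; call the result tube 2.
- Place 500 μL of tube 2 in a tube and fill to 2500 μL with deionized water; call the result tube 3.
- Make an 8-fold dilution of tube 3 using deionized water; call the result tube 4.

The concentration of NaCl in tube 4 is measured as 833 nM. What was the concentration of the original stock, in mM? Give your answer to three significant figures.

2.00 mM

Step 1: 300 μL + 3300 μL = 3600 μL total → factor 3600/300 = 12
Step 2: 5-fold → factor 5
Step 3: 500 μL brought to 2500 μL → factor 2500/500 = 5
Step 4: 8-fold → factor 8
Overall dilution factor = 12 × 5 × 5 × 8 = 2400
Stock = 833 nM × 2400 = 1.999 × 10^6 nM = 2.00 mM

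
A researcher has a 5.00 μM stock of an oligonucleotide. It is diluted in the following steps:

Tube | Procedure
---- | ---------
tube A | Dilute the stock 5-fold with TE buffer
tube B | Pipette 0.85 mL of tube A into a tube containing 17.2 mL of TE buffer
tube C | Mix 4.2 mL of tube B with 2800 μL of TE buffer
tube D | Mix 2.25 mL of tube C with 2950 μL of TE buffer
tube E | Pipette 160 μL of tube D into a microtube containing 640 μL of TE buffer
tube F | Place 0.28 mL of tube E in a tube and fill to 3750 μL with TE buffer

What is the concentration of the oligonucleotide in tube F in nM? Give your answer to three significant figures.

0.183 nM

Step 1: 5-fold → factor 5
Step 2: 0.85 mL + 17.2 mL = 18.05 mL total → factor 18.05/0.85 = 21.235
Step 3: 4.2 mL + 2800 μL = 7 mL total → factor 7/4.2 = 1.6667
Step 4: 2.25 mL + 2950 μL = 5.2 mL total → factor 5.2/2.25 = 2.3111
Step 5: 160 μL + 640 μL = 800 μL total → factor 800/160 = 5
Step 6: 0.28 mL brought to 3750 μL → factor 3.75/0.28 = 13.393
Overall dilution factor = 5 × 21.235 × 1.6667 × 2.3111 × 5 × 13.393 = 27387
Final = 5.00 μM / 27387 = 0.0001826 μM = 0.183 nM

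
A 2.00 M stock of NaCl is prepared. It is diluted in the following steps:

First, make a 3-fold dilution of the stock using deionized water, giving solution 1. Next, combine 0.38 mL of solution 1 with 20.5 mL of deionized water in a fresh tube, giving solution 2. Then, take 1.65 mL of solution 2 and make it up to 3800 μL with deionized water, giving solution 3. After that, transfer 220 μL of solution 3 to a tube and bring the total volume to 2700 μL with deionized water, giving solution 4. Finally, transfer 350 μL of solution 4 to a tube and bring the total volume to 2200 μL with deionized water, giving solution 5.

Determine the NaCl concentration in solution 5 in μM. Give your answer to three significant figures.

68.3 μM

Step 1: 3-fold → factor 3
Step 2: 0.38 mL + 20.5 mL = 20.88 mL total → factor 20.88/0.38 = 54.947
Step 3: 1.65 mL brought to 3800 μL → factor 3.8/1.65 = 2.303
Step 4: 220 μL brought to 2700 μL → factor 2700/220 = 12.273
Step 5: 350 μL brought to 2200 μL → factor 2200/350 = 6.2857
Overall dilution factor = 3 × 54.947 × 2.303 × 12.273 × 6.2857 = 29286
Final = 2.00 M / 29286 = 6.829 × 10^-5 M = 68.3 μM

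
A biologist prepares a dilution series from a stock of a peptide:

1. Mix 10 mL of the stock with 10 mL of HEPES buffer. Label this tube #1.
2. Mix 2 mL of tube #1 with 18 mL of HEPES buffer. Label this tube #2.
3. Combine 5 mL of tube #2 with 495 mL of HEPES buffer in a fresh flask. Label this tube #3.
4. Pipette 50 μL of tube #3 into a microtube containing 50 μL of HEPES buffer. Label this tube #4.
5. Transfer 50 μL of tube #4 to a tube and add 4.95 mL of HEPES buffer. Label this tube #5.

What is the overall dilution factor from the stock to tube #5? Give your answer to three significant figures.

Step 1: 10 mL + 10 mL = 20 mL total → factor 20/10 = 2
Step 2: 2 mL + 18 mL = 20 mL total → factor 20/2 = 10
Step 3: 5 mL + 495 mL = 500 mL total → factor 500/5 = 100
Step 4: 50 μL + 50 μL = 100 μL total → factor 100/50 = 2
Step 5: 50 μL + 4.95 mL = 5000 μL total → factor 5000/50 = 100
Overall dilution factor = 2 × 10 × 100 × 2 × 100 = 4 × 10^5

4.00 × 10^5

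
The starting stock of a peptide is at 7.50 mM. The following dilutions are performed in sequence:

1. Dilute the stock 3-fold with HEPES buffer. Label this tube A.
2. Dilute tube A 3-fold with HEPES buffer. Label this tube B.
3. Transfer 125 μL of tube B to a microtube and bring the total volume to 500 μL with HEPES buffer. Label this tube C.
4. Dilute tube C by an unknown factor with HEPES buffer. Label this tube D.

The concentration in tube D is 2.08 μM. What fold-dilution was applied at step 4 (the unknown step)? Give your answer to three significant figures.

Step 1: 3-fold → factor 3
Step 2: 3-fold → factor 3
Step 3: 125 μL brought to 500 μL → factor 500/125 = 4
Step 4: unknown factor x
Product of known-step factors = 36
Overall factor = 7.50 mM / (2.08 μM) = 3605.8
x = 3605.8 / 36 = 100

100-fold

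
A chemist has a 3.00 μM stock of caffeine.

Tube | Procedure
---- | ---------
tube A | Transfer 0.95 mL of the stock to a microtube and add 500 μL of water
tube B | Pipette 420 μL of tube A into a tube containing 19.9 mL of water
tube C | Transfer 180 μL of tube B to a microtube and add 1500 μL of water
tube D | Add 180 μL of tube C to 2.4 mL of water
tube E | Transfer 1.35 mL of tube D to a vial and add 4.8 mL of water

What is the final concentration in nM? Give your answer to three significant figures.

Step 1: 0.95 mL + 500 μL = 1.45 mL total → factor 1.45/0.95 = 1.5263
Step 2: 420 μL + 19.9 mL = 20320 μL total → factor 20320/420 = 48.381
Step 3: 180 μL + 1500 μL = 1680 μL total → factor 1680/180 = 9.3333
Step 4: 180 μL + 2.4 mL = 2580 μL total → factor 2580/180 = 14.333
Step 5: 1.35 mL + 4.8 mL = 6.15 mL total → factor 6.15/1.35 = 4.5556
Overall dilution factor = 1.5263 × 48.381 × 9.3333 × 14.333 × 4.5556 = 45003
Final = 3.00 μM / 45003 = 6.666 × 10^-5 μM = 0.0667 nM

0.0667 nM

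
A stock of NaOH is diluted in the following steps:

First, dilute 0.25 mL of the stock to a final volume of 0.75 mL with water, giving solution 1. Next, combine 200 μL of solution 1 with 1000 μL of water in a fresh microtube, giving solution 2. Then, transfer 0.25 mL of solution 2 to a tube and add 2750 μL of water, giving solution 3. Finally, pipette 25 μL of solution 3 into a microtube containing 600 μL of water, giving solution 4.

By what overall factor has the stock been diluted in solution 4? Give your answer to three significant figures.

Step 1: 0.25 mL brought to 0.75 mL → factor 0.75/0.25 = 3
Step 2: 200 μL + 1000 μL = 1200 μL total → factor 1200/200 = 6
Step 3: 0.25 mL + 2750 μL = 3 mL total → factor 3/0.25 = 12
Step 4: 25 μL + 600 μL = 625 μL total → factor 625/25 = 25
Overall dilution factor = 3 × 6 × 12 × 25 = 5400

5.40 × 10^3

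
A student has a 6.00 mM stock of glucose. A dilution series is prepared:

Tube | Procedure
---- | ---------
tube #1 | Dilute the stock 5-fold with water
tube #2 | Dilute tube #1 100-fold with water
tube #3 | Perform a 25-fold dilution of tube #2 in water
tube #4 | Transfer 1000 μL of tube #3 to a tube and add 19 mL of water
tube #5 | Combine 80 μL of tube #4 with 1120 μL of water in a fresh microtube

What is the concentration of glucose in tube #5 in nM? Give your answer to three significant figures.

1.60 nM

Step 1: 5-fold → factor 5
Step 2: 100-fold → factor 100
Step 3: 25-fold → factor 25
Step 4: 1000 μL + 19 mL = 20000 μL total → factor 20000/1000 = 20
Step 5: 80 μL + 1120 μL = 1200 μL total → factor 1200/80 = 15
Overall dilution factor = 5 × 100 × 25 × 20 × 15 = 3.75 × 10^6
Final = 6.00 mM / 3.75 × 10^6 = 1.600 × 10^-6 mM = 1.60 nM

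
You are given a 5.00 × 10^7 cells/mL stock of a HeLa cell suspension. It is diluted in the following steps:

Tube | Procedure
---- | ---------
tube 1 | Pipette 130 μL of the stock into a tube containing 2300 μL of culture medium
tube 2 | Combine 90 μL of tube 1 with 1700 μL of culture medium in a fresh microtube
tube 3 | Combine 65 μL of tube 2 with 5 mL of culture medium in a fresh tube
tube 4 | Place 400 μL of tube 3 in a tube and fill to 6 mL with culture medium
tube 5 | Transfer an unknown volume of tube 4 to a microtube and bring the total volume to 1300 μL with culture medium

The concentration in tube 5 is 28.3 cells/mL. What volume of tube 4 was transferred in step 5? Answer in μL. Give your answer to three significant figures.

320 μL

Step 1: 130 μL + 2300 μL = 2430 μL total → factor 2430/130 = 18.692
Step 2: 90 μL + 1700 μL = 1790 μL total → factor 1790/90 = 19.889
Step 3: 65 μL + 5 mL = 5065 μL total → factor 5065/65 = 77.923
Step 4: 400 μL brought to 6 mL → factor 6000/400 = 15
Step 5: v brought to 1300 μL → factor = 1300 μL/v
Product of known-step factors = 4.3454 × 10^5
Overall factor = 5.00 × 10^7 cells/mL / (28.3 cells/mL) = 1.7668 × 10^6
Step-5 factor = 1.7668 × 10^6 / 4.3454 × 10^5 = 4.0659
v = 1300 μL / 4.0659 = 320 μL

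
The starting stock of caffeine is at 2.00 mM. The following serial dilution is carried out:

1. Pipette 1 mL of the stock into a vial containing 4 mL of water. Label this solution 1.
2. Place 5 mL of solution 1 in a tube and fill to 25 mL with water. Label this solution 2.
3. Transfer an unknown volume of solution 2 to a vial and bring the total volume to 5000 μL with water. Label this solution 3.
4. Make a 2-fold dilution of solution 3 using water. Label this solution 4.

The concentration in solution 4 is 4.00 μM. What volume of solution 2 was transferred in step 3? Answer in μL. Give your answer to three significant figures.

500 μL

Step 1: 1 mL + 4 mL = 5 mL total → factor 5/1 = 5
Step 2: 5 mL brought to 25 mL → factor 25/5 = 5
Step 3: v brought to 5000 μL → factor = 5000 μL/v
Step 4: 2-fold → factor 2
Product of known-step factors = 50
Overall factor = 2.00 mM / (4.00 μM) = 500
Step-3 factor = 500 / 50 = 10
v = 5000 μL / 10 = 500 μL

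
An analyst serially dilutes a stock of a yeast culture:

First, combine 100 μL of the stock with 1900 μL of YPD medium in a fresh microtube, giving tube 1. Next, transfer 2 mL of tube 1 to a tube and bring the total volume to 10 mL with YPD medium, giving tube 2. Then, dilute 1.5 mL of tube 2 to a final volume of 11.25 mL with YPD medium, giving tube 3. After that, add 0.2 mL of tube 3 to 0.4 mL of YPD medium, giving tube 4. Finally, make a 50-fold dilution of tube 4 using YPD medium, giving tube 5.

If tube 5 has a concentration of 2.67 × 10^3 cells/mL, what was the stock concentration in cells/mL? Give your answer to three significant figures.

3.00 × 10^8 cells/mL

Step 1: 100 μL + 1900 μL = 2000 μL total → factor 2000/100 = 20
Step 2: 2 mL brought to 10 mL → factor 10/2 = 5
Step 3: 1.5 mL brought to 11.25 mL → factor 11.25/1.5 = 7.5
Step 4: 0.2 mL + 0.4 mL = 0.6 mL total → factor 0.6/0.2 = 3
Step 5: 50-fold → factor 50
Overall dilution factor = 20 × 5 × 7.5 × 3 × 50 = 1.125 × 10^5
Stock = 2.67 × 10^3 cells/mL × 1.125 × 10^5 = 3.00 × 10^8 cells/mL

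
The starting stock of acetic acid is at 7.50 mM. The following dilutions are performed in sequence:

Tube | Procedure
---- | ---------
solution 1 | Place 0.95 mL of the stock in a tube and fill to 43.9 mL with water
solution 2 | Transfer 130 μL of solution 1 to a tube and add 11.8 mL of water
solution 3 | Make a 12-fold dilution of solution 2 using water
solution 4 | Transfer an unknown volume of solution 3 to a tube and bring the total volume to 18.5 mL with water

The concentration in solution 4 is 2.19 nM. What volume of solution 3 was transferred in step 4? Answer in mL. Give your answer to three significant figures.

Step 1: 0.95 mL brought to 43.9 mL → factor 43.9/0.95 = 46.211
Step 2: 130 μL + 11.8 mL = 11930 μL total → factor 11930/130 = 91.769
Step 3: 12-fold → factor 12
Step 4: v brought to 18.5 mL → factor = 18.5 mL/v
Product of known-step factors = 50888
Overall factor = 7.50 mM / (2.19 nM) = 3.4247 × 10^6
Step-4 factor = 3.4247 × 10^6 / 50888 = 67.297
v = 18.5 mL / 67.297 = 0.275 mL

0.275 mL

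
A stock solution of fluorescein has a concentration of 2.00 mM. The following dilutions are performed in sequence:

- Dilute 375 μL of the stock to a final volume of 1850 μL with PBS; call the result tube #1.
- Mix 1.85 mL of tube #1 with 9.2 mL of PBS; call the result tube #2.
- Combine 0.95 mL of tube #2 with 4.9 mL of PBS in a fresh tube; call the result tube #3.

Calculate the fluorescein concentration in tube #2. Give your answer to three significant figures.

0.0679 mM

Step 1: 375 μL brought to 1850 μL → factor 1850/375 = 4.9333
Step 2: 1.85 mL + 9.2 mL = 11.05 mL total → factor 11.05/1.85 = 5.973
Dilution factor through tube #2 = 4.9333 × 5.973 = 29.467
[tube #2] = 2.00 mM / 29.467 = 0.0679 mM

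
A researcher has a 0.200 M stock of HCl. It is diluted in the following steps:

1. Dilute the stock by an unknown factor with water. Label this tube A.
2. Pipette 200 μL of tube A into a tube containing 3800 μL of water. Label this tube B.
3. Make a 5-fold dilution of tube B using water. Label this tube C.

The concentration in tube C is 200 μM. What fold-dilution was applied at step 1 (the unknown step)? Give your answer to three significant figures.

Step 1: unknown factor x
Step 2: 200 μL + 3800 μL = 4000 μL total → factor 4000/200 = 20
Step 3: 5-fold → factor 5
Product of known-step factors = 100
Overall factor = 0.200 M / (200 μM) = 1000
x = 1000 / 100 = 10.0

10.0-fold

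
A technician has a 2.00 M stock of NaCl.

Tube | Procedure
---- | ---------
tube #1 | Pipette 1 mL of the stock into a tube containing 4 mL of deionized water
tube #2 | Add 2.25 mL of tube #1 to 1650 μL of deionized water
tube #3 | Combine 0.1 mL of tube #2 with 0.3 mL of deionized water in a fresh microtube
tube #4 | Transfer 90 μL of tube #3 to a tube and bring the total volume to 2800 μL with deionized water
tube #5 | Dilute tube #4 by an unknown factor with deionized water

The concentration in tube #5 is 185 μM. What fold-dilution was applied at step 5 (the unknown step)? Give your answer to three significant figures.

10.0-fold

Step 1: 1 mL + 4 mL = 5 mL total → factor 5/1 = 5
Step 2: 2.25 mL + 1650 μL = 3.9 mL total → factor 3.9/2.25 = 1.7333
Step 3: 0.1 mL + 0.3 mL = 0.4 mL total → factor 0.4/0.1 = 4
Step 4: 90 μL brought to 2800 μL → factor 2800/90 = 31.111
Step 5: unknown factor x
Product of known-step factors = 1078.5
Overall factor = 2.00 M / (185 μM) = 10811
x = 10811 / 1078.5 = 10.0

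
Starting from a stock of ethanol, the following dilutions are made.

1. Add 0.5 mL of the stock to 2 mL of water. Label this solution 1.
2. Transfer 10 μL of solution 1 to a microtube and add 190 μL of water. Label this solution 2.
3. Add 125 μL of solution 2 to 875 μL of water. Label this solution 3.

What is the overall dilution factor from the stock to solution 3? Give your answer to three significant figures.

Step 1: 0.5 mL + 2 mL = 2.5 mL total → factor 2.5/0.5 = 5
Step 2: 10 μL + 190 μL = 200 μL total → factor 200/10 = 20
Step 3: 125 μL + 875 μL = 1000 μL total → factor 1000/125 = 8
Overall dilution factor = 5 × 20 × 8 = 800

800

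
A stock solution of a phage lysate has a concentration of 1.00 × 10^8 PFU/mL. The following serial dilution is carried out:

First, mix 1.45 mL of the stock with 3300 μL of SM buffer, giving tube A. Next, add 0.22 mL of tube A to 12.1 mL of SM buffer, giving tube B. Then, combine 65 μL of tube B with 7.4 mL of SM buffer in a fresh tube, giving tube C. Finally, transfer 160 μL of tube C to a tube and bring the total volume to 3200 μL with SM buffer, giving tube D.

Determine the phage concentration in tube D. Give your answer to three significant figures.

237 PFU/mL

Step 1: 1.45 mL + 3300 μL = 4.75 mL total → factor 4.75/1.45 = 3.2759
Step 2: 0.22 mL + 12.1 mL = 12.32 mL total → factor 12.32/0.22 = 56
Step 3: 65 μL + 7.4 mL = 7465 μL total → factor 7465/65 = 114.85
Step 4: 160 μL brought to 3200 μL → factor 3200/160 = 20
Overall dilution factor = 3.2759 × 56 × 114.85 × 20 = 4.2137 × 10^5
Final = 1.00 × 10^8 PFU/mL / 4.2137 × 10^5 = 237 PFU/mL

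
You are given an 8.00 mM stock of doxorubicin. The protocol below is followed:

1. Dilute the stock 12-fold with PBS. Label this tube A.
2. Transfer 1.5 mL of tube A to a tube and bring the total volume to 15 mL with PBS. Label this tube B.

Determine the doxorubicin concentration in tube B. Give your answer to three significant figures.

Step 1: 12-fold → factor 12
Step 2: 1.5 mL brought to 15 mL → factor 15/1.5 = 10
Overall dilution factor = 12 × 10 = 120
Final = 8.00 mM / 120 = 0.0667 mM

0.0667 mM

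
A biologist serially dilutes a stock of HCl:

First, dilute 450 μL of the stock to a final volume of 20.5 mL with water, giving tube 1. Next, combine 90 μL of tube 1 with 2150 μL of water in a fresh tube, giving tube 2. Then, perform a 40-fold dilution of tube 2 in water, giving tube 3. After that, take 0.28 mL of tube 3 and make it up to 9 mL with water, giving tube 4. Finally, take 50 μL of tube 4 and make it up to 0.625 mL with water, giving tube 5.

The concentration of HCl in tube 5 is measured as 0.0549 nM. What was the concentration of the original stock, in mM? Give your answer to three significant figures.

Step 1: 450 μL brought to 20.5 mL → factor 20500/450 = 45.556
Step 2: 90 μL + 2150 μL = 2240 μL total → factor 2240/90 = 24.889
Step 3: 40-fold → factor 40
Step 4: 0.28 mL brought to 9 mL → factor 9/0.28 = 32.143
Step 5: 50 μL brought to 0.625 mL → factor 625/50 = 12.5
Overall dilution factor = 45.556 × 24.889 × 40 × 32.143 × 12.5 = 1.8222 × 10^7
Stock = 0.0549 nM × 1.8222 × 10^7 = 1.000 × 10^6 nM = 1.00 mM

1.00 mM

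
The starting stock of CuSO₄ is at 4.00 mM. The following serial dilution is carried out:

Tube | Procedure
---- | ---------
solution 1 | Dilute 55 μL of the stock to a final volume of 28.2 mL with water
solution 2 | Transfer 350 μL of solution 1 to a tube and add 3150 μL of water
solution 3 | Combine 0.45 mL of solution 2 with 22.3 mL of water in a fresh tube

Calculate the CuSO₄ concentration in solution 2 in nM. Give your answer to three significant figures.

780 nM

Step 1: 55 μL brought to 28.2 mL → factor 28200/55 = 512.73
Step 2: 350 μL + 3150 μL = 3500 μL total → factor 3500/350 = 10
Dilution factor through solution 2 = 512.73 × 10 = 5127.3
[solution 2] = 4.00 mM / 5127.3 = 0.0007801 mM = 780 nM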